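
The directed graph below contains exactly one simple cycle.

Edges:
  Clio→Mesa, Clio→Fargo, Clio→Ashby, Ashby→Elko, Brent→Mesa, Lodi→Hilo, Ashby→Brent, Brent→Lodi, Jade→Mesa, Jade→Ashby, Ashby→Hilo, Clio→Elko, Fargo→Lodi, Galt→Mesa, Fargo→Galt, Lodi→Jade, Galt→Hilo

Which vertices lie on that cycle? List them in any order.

DFS with gray/black marking from Ashby:
Ashby gray
  Hilo gray
  Hilo black
  Brent gray
    Mesa gray
    Mesa black
    Lodi gray
      Jade gray
        Jade→Ashby: Ashby is gray → back edge
Back edge closes the cycle Ashby → Brent → Lodi → Jade → Ashby; its vertices are {Jade, Lodi, Ashby, Brent}.

Jade, Lodi, Ashby, Brent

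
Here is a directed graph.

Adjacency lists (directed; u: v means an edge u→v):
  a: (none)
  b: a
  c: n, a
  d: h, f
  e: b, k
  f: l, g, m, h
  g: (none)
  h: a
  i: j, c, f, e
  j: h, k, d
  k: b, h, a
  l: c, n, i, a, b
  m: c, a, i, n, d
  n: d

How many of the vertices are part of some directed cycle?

A vertex is on a directed cycle iff it belongs to a strongly connected component of size ≥ 2 (or has a self-loop).
The vertices on cycles are {c, d, f, i, j, l, m, n} — 8 in total.

8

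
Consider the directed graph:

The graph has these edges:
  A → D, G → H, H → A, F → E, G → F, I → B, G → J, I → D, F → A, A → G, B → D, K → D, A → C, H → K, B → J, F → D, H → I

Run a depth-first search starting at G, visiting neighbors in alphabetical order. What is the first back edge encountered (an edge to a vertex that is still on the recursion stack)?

DFS from G (visiting neighbors in alphabetical order); mark gray on enter, black on exit:
G gray
  F gray
    A gray
      C gray
      C black
      D gray
      D black
      A→G: G is gray → back edge
First back edge: A → G.

A→G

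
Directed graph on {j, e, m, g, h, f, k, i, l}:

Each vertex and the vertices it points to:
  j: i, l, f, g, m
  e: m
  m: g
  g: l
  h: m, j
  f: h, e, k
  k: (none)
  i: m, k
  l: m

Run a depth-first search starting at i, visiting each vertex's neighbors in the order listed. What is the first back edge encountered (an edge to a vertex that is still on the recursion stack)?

l->m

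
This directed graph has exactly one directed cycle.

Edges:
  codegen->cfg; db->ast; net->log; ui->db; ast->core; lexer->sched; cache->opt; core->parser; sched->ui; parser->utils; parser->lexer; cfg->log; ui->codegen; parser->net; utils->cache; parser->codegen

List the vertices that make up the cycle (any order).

db, ui, ast, core, lexer, sched, parser

DFS with gray/black marking from parser:
parser gray
  lexer gray
    sched gray
      ui gray
        db gray
          ast gray
            core gray
              core→parser: parser is gray → back edge
Back edge closes the cycle parser → lexer → sched → ui → db → ast → core → parser; its vertices are {db, ui, ast, core, lexer, sched, parser}.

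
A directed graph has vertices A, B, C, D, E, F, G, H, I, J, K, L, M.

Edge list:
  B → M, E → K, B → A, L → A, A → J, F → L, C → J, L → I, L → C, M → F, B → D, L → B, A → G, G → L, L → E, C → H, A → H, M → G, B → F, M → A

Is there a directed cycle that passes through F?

F is on a cycle iff F can reach itself via ≥1 edge.
F → L → B → F — yes.

Yes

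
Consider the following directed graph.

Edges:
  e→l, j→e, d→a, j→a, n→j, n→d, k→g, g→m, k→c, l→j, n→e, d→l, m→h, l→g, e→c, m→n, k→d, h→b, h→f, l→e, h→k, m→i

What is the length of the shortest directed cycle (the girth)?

2

For each vertex v, BFS finds the shortest path from v back to v.
The shortest such closed walk is e → l → e, length 2.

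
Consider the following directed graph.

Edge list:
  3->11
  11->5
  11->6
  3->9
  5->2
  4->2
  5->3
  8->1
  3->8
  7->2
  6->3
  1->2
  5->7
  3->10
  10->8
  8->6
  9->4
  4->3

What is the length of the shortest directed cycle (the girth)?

For each vertex v, BFS finds the shortest path from v back to v.
The shortest such closed walk is 3 → 11 → 6 → 3, length 3.

3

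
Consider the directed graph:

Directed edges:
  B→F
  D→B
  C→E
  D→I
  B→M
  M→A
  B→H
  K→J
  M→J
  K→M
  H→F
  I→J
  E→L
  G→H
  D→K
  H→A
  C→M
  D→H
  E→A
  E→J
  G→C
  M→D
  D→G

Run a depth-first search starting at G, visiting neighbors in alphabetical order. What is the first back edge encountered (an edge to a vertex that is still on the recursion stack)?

B→M

DFS from G (visiting neighbors in alphabetical order); mark gray on enter, black on exit:
G gray
  C gray
    E gray
      A gray
      A black
      J gray
      J black
      L gray
      L black
    E black
    M gray
      M→A: A black — skip
      D gray
        B gray
          F gray
          F black
          H gray
            H→A: A black — skip
            H→F: F black — skip
          H black
          B→M: M is gray → back edge
First back edge: B → M.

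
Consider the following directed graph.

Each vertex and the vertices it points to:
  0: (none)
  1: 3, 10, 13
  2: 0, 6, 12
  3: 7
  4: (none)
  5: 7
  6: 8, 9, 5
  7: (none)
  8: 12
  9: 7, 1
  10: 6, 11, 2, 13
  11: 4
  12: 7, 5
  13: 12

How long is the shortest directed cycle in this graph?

4

For each vertex v, BFS finds the shortest path from v back to v.
The shortest such closed walk is 1 → 10 → 6 → 9 → 1, length 4.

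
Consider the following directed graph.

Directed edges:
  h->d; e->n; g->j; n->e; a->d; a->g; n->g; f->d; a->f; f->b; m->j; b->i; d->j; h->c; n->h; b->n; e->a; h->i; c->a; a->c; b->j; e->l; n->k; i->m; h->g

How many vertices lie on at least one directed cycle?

A vertex is on a directed cycle iff it belongs to a strongly connected component of size ≥ 2 (or has a self-loop).
The vertices on cycles are {a, b, c, e, f, h, n} — 7 in total.

7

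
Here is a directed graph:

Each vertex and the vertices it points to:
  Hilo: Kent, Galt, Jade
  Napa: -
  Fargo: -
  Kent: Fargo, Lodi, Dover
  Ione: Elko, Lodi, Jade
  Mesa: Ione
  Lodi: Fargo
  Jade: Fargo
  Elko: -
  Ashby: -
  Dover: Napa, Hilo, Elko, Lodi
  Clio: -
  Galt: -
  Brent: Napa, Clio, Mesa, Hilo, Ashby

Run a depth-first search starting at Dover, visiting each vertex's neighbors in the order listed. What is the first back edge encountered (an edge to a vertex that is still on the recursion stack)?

DFS from Dover (visiting each vertex's neighbors in the order listed); mark gray on enter, black on exit:
Dover gray
  Napa gray
  Napa black
  Hilo gray
    Kent gray
      Fargo gray
      Fargo black
      Lodi gray
        Lodi→Fargo: Fargo black — skip
      Lodi black
      Kent→Dover: Dover is gray → back edge
First back edge: Kent → Dover.

Kent->Dover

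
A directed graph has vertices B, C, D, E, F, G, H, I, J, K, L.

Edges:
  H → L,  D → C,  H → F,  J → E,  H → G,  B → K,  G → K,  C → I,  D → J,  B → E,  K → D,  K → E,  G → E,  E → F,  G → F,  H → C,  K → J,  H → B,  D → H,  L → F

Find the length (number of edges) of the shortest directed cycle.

4

For each vertex v, BFS finds the shortest path from v back to v.
The shortest such closed walk is K → D → H → G → K, length 4.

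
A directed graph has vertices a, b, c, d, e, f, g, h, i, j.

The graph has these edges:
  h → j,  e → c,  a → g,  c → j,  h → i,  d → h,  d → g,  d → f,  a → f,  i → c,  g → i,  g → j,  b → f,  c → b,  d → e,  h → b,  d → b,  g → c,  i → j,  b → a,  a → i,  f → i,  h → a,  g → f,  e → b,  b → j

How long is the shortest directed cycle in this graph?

For each vertex v, BFS finds the shortest path from v back to v.
The shortest such closed walk is g → c → b → a → g, length 4.

4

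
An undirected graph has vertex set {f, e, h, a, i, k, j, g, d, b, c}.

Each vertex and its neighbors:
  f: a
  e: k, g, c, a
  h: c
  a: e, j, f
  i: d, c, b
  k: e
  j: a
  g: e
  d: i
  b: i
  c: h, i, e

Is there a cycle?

DFS, tracking each vertex's parent; an edge to a visited non-parent vertex closes a cycle.
Start from c:
visit c (parent –)
  visit h (parent c)
    h–c: parent, skip
  visit i (parent c)
    visit d (parent i)
      d–i: parent, skip
    i–c: parent, skip
    visit b (parent i)
      b–i: parent, skip
  visit e (parent c)
    visit k (parent e)
      k–e: parent, skip
    visit g (parent e)
      g–e: parent, skip
    e–c: parent, skip
    visit a (parent e)
      a–e: parent, skip
      visit j (parent a)
        j–a: parent, skip
      visit f (parent a)
        f–a: parent, skip
No non-parent visited neighbor found — the graph is a forest.

No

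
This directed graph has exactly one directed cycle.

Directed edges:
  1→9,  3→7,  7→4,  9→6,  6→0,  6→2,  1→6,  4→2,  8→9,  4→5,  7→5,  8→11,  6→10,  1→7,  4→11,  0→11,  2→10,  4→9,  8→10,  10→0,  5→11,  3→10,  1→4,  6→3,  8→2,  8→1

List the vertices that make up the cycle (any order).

DFS with gray/black marking from 6:
6 gray
  0 gray
    11 gray
    11 black
  0 black
  3 gray
    7 gray
      5 gray
        5→11: 11 black — skip
      5 black
      4 gray
        2 gray
          10 gray
            10→0: 0 black — skip
          10 black
        2 black
        4→5: 5 black — skip
        4→11: 11 black — skip
        9 gray
          9→6: 6 is gray → back edge
Back edge closes the cycle 6 → 3 → 7 → 4 → 9 → 6; its vertices are {3, 4, 6, 7, 9}.

3, 4, 6, 7, 9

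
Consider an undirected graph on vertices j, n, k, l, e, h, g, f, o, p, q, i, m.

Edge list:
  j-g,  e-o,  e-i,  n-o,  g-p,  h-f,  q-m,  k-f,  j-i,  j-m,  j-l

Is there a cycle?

DFS, tracking each vertex's parent; an edge to a visited non-parent vertex closes a cycle.
Start from m:
visit m (parent –)
  visit q (parent m)
    q–m: parent, skip
  visit j (parent m)
    visit l (parent j)
      l–j: parent, skip
    j–m: parent, skip
    visit g (parent j)
      g–j: parent, skip
      visit p (parent g)
        p–g: parent, skip
    visit i (parent j)
      visit e (parent i)
        e–i: parent, skip
        visit o (parent e)
          visit n (parent o)
            n–o: parent, skip
          o–e: parent, skip
      i–j: parent, skip
visit k (parent –)
  visit f (parent k)
    f–k: parent, skip
    visit h (parent f)
      h–f: parent, skip
No non-parent visited neighbor found — the graph is a forest.

No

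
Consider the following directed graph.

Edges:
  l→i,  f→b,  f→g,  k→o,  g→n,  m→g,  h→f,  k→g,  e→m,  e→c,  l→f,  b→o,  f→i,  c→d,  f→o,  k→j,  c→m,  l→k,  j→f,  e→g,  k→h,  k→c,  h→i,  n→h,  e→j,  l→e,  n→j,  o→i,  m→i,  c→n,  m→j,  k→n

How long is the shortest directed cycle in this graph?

For each vertex v, BFS finds the shortest path from v back to v.
The shortest such closed walk is f → g → n → h → f, length 4.

4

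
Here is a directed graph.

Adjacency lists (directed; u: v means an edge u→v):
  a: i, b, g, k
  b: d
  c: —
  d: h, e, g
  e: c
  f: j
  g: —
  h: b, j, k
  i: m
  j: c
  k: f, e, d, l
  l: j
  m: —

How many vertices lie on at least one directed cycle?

A vertex is on a directed cycle iff it belongs to a strongly connected component of size ≥ 2 (or has a self-loop).
The vertices on cycles are {b, d, h, k} — 4 in total.

4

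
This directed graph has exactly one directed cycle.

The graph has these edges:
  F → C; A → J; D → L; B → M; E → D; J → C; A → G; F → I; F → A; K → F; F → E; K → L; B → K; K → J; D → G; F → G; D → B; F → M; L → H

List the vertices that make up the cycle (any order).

DFS with gray/black marking from K:
K gray
  J gray
    C gray
    C black
  J black
  L gray
    H gray
    H black
  L black
  F gray
    I gray
    I black
    E gray
      D gray
        B gray
          B→K: K is gray → back edge
Back edge closes the cycle K → F → E → D → B → K; its vertices are {B, D, E, F, K}.

B, D, E, F, K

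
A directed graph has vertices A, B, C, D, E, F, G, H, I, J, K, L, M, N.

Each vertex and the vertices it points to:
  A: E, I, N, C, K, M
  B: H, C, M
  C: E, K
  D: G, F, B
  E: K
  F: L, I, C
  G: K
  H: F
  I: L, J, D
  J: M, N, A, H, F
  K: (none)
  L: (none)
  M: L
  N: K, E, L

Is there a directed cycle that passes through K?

No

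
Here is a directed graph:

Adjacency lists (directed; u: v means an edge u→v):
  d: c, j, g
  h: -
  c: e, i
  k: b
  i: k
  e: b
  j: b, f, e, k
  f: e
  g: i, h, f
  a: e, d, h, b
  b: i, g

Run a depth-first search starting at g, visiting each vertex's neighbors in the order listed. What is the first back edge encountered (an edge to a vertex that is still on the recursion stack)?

b→i

DFS from g (visiting each vertex's neighbors in the order listed); mark gray on enter, black on exit:
g gray
  i gray
    k gray
      b gray
        b→i: i is gray → back edge
First back edge: b → i.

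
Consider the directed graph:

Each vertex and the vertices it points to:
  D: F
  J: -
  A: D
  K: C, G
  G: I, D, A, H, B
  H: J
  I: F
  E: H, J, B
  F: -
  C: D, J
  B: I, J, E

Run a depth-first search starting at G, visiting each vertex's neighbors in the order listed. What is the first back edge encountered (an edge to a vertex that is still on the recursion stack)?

E→B

DFS from G (visiting each vertex's neighbors in the order listed); mark gray on enter, black on exit:
G gray
  I gray
    F gray
    F black
  I black
  D gray
    D→F: F black — skip
  D black
  A gray
    A→D: D black — skip
  A black
  H gray
    J gray
    J black
  H black
  B gray
    B→I: I black — skip
    B→J: J black — skip
    E gray
      E→H: H black — skip
      E→J: J black — skip
      E→B: B is gray → back edge
First back edge: E → B.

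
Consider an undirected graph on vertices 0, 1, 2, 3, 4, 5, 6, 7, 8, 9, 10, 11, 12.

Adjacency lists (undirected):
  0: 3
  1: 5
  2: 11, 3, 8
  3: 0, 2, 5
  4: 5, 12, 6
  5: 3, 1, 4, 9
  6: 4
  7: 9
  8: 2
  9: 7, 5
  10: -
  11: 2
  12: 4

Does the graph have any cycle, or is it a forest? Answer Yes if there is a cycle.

DFS, tracking each vertex's parent; an edge to a visited non-parent vertex closes a cycle.
Start from 4:
visit 4 (parent –)
  visit 5 (parent 4)
    visit 3 (parent 5)
      visit 0 (parent 3)
        0–3: parent, skip
      visit 2 (parent 3)
        visit 11 (parent 2)
          11–2: parent, skip
        2–3: parent, skip
        visit 8 (parent 2)
          8–2: parent, skip
      3–5: parent, skip
    visit 1 (parent 5)
      1–5: parent, skip
    5–4: parent, skip
    visit 9 (parent 5)
      visit 7 (parent 9)
        7–9: parent, skip
      9–5: parent, skip
  visit 12 (parent 4)
    12–4: parent, skip
  visit 6 (parent 4)
    6–4: parent, skip
visit 10 (parent –)
No non-parent visited neighbor found — the graph is a forest.

No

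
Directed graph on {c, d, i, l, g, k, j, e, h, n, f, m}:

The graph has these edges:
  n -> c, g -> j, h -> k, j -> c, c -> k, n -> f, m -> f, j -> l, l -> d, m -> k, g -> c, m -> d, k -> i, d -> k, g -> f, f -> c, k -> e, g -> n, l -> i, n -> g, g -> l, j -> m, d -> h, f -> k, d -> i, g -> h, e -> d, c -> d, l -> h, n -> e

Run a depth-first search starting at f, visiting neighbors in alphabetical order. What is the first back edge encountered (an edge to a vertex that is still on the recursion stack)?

DFS from f (visiting neighbors in alphabetical order); mark gray on enter, black on exit:
f gray
  c gray
    d gray
      h gray
        k gray
          e gray
            e→d: d is gray → back edge
First back edge: e → d.

e→d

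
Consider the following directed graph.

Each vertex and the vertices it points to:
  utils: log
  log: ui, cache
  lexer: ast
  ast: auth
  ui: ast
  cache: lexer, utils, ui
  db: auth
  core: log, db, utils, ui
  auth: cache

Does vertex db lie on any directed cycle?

db lies on a cycle iff there is a path from db back to itself.
Exploring from db, it never reaches itself; equivalently, its strongly connected component is a singleton.

No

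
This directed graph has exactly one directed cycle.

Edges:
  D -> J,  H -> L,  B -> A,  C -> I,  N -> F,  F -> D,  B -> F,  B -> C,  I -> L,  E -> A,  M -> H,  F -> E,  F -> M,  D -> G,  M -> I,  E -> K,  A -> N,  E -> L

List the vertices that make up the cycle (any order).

A, E, F, N

DFS with gray/black marking from F:
F gray
  E gray
    A gray
      N gray
        N→F: F is gray → back edge
Back edge closes the cycle F → E → A → N → F; its vertices are {A, E, F, N}.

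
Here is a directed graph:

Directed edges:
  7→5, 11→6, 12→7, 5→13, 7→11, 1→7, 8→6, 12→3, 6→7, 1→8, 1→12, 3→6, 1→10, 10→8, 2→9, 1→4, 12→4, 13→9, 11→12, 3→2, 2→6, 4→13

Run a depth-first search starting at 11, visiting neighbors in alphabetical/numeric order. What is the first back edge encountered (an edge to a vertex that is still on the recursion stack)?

7→11

DFS from 11 (visiting neighbors in alphabetical/numeric order); mark gray on enter, black on exit:
11 gray
  6 gray
    7 gray
      5 gray
        13 gray
          9 gray
          9 black
        13 black
      5 black
      7→11: 11 is gray → back edge
First back edge: 7 → 11.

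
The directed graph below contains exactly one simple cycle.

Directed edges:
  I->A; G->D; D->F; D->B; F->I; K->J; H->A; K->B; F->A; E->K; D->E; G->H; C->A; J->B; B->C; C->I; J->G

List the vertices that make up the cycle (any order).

D, E, G, J, K

DFS with gray/black marking from J:
J gray
  B gray
    C gray
      I gray
        A gray
        A black
      I black
      C→A: A black — skip
    C black
  B black
  G gray
    D gray
      F gray
        F→A: A black — skip
        F→I: I black — skip
      F black
      E gray
        K gray
          K→J: J is gray → back edge
Back edge closes the cycle J → G → D → E → K → J; its vertices are {D, E, G, J, K}.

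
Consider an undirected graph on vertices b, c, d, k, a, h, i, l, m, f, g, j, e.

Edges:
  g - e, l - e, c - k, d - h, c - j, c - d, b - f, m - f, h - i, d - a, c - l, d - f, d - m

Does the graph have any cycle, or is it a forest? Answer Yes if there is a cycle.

DFS, tracking each vertex's parent; an edge to a visited non-parent vertex closes a cycle.
Start from k:
visit k (parent –)
  visit c (parent k)
    visit l (parent c)
      visit e (parent l)
        e–l: parent, skip
        visit g (parent e)
          g–e: parent, skip
      l–c: parent, skip
    visit d (parent c)
      visit m (parent d)
        m–d: parent, skip
        visit f (parent m)
          visit b (parent f)
            b–f: parent, skip
          f–m: parent, skip
          f–d: d visited and ≠ parent → cycle
Cycle: d – m – f – d.

Yes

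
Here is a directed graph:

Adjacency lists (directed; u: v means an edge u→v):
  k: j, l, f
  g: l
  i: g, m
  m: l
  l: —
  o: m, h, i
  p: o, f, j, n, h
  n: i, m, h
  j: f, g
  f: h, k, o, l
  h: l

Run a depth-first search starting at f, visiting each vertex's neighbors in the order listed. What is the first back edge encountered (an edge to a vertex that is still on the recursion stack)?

DFS from f (visiting each vertex's neighbors in the order listed); mark gray on enter, black on exit:
f gray
  h gray
    l gray
    l black
  h black
  k gray
    j gray
      j→f: f is gray → back edge
First back edge: j → f.

j→f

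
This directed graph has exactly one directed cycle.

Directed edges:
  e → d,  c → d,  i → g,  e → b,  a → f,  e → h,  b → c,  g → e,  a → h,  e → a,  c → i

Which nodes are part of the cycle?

b, c, e, g, i

DFS with gray/black marking from e:
e gray
  b gray
    c gray
      d gray
      d black
      i gray
        g gray
          g→e: e is gray → back edge
Back edge closes the cycle e → b → c → i → g → e; its vertices are {b, c, e, g, i}.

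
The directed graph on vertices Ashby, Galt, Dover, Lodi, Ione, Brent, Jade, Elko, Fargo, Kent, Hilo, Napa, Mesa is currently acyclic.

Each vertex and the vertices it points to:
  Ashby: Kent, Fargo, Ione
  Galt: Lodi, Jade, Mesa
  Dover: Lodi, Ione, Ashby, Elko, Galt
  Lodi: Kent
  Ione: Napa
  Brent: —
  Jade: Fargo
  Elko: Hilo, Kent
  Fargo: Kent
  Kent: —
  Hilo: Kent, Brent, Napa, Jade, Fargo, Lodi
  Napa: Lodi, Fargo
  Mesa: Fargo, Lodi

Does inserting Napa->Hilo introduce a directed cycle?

Adding Napa→Hilo creates a cycle iff Hilo can already reach Napa.
Path from Hilo: Hilo → Napa.
So Hilo → … → Napa → Hilo is a cycle.

Yes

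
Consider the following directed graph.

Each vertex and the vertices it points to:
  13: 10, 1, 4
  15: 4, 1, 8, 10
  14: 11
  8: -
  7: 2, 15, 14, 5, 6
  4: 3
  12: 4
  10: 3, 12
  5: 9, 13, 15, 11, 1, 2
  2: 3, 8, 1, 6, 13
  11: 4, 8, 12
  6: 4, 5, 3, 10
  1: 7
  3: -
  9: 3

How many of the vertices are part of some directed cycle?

7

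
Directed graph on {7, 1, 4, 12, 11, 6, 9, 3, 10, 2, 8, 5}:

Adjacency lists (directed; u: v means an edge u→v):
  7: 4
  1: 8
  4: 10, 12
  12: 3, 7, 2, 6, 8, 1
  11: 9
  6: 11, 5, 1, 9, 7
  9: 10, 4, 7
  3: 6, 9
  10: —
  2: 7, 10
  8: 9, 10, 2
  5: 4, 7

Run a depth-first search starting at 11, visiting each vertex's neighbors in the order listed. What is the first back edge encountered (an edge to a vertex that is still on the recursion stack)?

6→11

DFS from 11 (visiting each vertex's neighbors in the order listed); mark gray on enter, black on exit:
11 gray
  9 gray
    10 gray
    10 black
    4 gray
      4→10: 10 black — skip
      12 gray
        3 gray
          6 gray
            6→11: 11 is gray → back edge
First back edge: 6 → 11.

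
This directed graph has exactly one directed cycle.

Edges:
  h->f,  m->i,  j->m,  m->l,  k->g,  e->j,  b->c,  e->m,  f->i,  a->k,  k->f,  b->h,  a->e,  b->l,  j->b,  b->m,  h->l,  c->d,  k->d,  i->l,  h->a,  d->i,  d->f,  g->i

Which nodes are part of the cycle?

DFS with gray/black marking from a:
a gray
  k gray
    g gray
      i gray
        l gray
        l black
      i black
    g black
    d gray
      d→i: i black — skip
      f gray
        f→i: i black — skip
      f black
    d black
    k→f: f black — skip
  k black
  e gray
    j gray
      b gray
        h gray
          h→f: f black — skip
          h→l: l black — skip
          h→a: a is gray → back edge
Back edge closes the cycle a → e → j → b → h → a; its vertices are {a, b, e, h, j}.

a, b, e, h, j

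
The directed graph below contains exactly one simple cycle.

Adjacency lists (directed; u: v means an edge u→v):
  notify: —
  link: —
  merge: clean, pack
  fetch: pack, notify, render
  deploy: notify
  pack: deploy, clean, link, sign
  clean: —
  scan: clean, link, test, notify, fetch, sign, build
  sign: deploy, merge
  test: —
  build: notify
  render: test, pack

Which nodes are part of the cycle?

pack, sign, merge

DFS with gray/black marking from sign:
sign gray
  deploy gray
    notify gray
    notify black
  deploy black
  merge gray
    clean gray
    clean black
    pack gray
      pack→deploy: deploy black — skip
      pack→clean: clean black — skip
      link gray
      link black
      pack→sign: sign is gray → back edge
Back edge closes the cycle sign → merge → pack → sign; its vertices are {pack, sign, merge}.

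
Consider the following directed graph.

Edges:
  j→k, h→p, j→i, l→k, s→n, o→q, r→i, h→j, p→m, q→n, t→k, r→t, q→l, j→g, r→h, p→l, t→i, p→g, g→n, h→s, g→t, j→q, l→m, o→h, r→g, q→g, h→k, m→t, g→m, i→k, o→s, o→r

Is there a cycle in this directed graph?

DFS with white/gray/black marking, starting from o:
o gray
  s gray
    n gray
    n black
  s black
  r gray
    h gray
      p gray
        l gray
          k gray
          k black
          m gray
            t gray
              i gray
                i→k: k black — skip
              i black
              t→k: k black — skip
            t black
          m black
        l black
        g gray
          g→m: m black — skip
          g→n: n black — skip
          g→t: t black — skip
        g black
        p→m: m black — skip
      p black
      h→s: s black — skip
      h→k: k black — skip
      j gray
        j→k: k black — skip
        j→i: i black — skip
        j→g: g black — skip
        q gray
          q→l: l black — skip
          q→n: n black — skip
          q→g: g black — skip
        q black
      j black
    h black
    r→i: i black — skip
    r→g: g black — skip
    r→t: t black — skip
  r black
  o→q: q black — skip
  o→h: h black — skip
o black
Every edge goes to a white or black vertex — no back edge, so the graph is acyclic.

No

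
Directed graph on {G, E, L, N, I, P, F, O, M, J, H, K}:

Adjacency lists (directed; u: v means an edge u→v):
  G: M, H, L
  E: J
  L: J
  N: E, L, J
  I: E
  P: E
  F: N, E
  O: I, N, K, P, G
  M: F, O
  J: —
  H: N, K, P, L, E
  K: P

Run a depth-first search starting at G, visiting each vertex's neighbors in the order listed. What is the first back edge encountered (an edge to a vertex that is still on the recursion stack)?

DFS from G (visiting each vertex's neighbors in the order listed); mark gray on enter, black on exit:
G gray
  M gray
    F gray
      N gray
        E gray
          J gray
          J black
        E black
        L gray
          L→J: J black — skip
        L black
        N→J: J black — skip
      N black
      F→E: E black — skip
    F black
    O gray
      I gray
        I→E: E black — skip
      I black
      O→N: N black — skip
      K gray
        P gray
          P→E: E black — skip
        P black
      K black
      O→P: P black — skip
      O→G: G is gray → back edge
First back edge: O → G.

O->G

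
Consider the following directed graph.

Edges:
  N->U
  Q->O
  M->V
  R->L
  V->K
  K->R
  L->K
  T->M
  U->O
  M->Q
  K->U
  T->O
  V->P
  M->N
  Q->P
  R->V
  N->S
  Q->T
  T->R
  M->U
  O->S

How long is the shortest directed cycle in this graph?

3

For each vertex v, BFS finds the shortest path from v back to v.
The shortest such closed walk is T → M → Q → T, length 3.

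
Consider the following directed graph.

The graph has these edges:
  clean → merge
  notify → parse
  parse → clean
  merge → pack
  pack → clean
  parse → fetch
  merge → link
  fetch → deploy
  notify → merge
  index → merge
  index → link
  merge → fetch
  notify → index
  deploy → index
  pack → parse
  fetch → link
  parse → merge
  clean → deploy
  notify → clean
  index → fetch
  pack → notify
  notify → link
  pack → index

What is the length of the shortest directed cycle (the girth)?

For each vertex v, BFS finds the shortest path from v back to v.
The shortest such closed walk is pack → parse → merge → pack, length 3.

3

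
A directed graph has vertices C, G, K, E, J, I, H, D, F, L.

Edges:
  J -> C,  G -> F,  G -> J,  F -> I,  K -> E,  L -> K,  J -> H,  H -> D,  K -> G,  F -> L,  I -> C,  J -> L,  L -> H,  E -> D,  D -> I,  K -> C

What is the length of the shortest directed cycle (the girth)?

4

For each vertex v, BFS finds the shortest path from v back to v.
The shortest such closed walk is L → K → G → F → L, length 4.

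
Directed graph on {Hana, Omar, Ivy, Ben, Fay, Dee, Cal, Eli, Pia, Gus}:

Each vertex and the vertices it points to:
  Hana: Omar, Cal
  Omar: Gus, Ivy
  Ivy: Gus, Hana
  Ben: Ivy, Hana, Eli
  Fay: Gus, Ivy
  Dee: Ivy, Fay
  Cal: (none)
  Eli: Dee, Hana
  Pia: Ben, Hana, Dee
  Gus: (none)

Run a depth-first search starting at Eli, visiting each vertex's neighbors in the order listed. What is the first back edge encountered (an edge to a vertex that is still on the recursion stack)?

Omar→Ivy

DFS from Eli (visiting each vertex's neighbors in the order listed); mark gray on enter, black on exit:
Eli gray
  Dee gray
    Ivy gray
      Gus gray
      Gus black
      Hana gray
        Omar gray
          Omar→Gus: Gus black — skip
          Omar→Ivy: Ivy is gray → back edge
First back edge: Omar → Ivy.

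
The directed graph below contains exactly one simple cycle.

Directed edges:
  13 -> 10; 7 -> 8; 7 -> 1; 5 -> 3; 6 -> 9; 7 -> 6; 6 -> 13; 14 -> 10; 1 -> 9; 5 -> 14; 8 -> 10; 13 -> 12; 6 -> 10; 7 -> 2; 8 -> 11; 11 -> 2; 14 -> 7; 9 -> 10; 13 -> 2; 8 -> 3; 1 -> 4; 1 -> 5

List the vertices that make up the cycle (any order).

1, 5, 7, 14

DFS with gray/black marking from 7:
7 gray
  6 gray
    9 gray
      10 gray
      10 black
    9 black
    13 gray
      13→10: 10 black — skip
      2 gray
      2 black
      12 gray
      12 black
    13 black
    6→10: 10 black — skip
  6 black
  8 gray
    11 gray
      11→2: 2 black — skip
    11 black
    8→10: 10 black — skip
    3 gray
    3 black
  8 black
  1 gray
    1→9: 9 black — skip
    4 gray
    4 black
    5 gray
      14 gray
        14→10: 10 black — skip
        14→7: 7 is gray → back edge
Back edge closes the cycle 7 → 1 → 5 → 14 → 7; its vertices are {1, 5, 7, 14}.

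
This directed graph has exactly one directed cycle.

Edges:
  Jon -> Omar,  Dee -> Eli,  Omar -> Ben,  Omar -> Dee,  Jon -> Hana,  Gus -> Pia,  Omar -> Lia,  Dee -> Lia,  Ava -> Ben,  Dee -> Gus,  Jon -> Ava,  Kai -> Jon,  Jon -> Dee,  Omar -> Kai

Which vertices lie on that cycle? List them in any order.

Jon, Kai, Omar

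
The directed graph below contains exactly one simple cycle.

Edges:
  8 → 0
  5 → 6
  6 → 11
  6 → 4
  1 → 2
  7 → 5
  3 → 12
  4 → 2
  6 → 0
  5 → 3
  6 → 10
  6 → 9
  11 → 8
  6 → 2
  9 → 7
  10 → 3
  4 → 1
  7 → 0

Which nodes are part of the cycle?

DFS with gray/black marking from 5:
5 gray
  3 gray
    12 gray
    12 black
  3 black
  6 gray
    4 gray
      1 gray
        2 gray
        2 black
      1 black
      4→2: 2 black — skip
    4 black
    0 gray
    0 black
    10 gray
      10→3: 3 black — skip
    10 black
    6→2: 2 black — skip
    9 gray
      7 gray
        7→5: 5 is gray → back edge
Back edge closes the cycle 5 → 6 → 9 → 7 → 5; its vertices are {5, 6, 7, 9}.

5, 6, 7, 9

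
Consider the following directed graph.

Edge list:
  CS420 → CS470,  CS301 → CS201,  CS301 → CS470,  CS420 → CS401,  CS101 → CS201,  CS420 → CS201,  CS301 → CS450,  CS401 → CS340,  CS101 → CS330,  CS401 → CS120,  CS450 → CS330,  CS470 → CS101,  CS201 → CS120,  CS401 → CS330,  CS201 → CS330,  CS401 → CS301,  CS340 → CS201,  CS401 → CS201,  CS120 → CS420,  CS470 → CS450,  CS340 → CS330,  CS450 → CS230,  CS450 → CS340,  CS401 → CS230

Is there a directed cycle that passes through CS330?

No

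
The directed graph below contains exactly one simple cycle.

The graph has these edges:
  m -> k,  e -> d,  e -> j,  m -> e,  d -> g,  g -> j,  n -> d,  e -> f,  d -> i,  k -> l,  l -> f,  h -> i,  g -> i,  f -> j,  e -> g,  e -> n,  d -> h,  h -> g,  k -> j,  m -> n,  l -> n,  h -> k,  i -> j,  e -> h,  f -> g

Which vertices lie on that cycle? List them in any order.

DFS with gray/black marking from k:
k gray
  j gray
  j black
  l gray
    f gray
      g gray
        g→j: j black — skip
        i gray
          i→j: j black — skip
        i black
      g black
      f→j: j black — skip
    f black
    n gray
      d gray
        d→i: i black — skip
        d→g: g black — skip
        h gray
          h→i: i black — skip
          h→g: g black — skip
          h→k: k is gray → back edge
Back edge closes the cycle k → l → n → d → h → k; its vertices are {d, h, k, l, n}.

d, h, k, l, n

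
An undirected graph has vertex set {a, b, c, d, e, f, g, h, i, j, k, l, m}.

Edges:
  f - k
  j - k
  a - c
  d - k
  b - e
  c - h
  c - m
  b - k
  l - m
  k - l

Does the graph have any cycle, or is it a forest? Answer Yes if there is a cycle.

No

DFS, tracking each vertex's parent; an edge to a visited non-parent vertex closes a cycle.
Start from g:
visit g (parent –)
visit a (parent –)
  visit c (parent a)
    visit m (parent c)
      m–c: parent, skip
      visit l (parent m)
        visit k (parent l)
          visit d (parent k)
            d–k: parent, skip
          visit f (parent k)
            f–k: parent, skip
          visit b (parent k)
            visit e (parent b)
              e–b: parent, skip
            b–k: parent, skip
          k–l: parent, skip
          visit j (parent k)
            j–k: parent, skip
        l–m: parent, skip
    c–a: parent, skip
    visit h (parent c)
      h–c: parent, skip
visit i (parent –)
No non-parent visited neighbor found — the graph is a forest.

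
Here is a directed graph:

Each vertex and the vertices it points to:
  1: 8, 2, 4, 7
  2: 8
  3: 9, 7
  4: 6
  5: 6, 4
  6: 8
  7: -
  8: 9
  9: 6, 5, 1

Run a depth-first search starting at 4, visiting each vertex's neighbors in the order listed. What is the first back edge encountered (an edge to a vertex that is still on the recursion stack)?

9->6

DFS from 4 (visiting each vertex's neighbors in the order listed); mark gray on enter, black on exit:
4 gray
  6 gray
    8 gray
      9 gray
        9→6: 6 is gray → back edge
First back edge: 9 → 6.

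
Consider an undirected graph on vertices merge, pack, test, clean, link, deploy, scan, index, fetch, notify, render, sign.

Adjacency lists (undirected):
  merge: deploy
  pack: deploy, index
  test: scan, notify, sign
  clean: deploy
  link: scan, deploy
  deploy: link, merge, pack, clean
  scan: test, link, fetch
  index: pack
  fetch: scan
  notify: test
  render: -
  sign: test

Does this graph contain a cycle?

No

DFS, tracking each vertex's parent; an edge to a visited non-parent vertex closes a cycle.
Start from clean:
visit clean (parent –)
  visit deploy (parent clean)
    visit link (parent deploy)
      visit scan (parent link)
        visit test (parent scan)
          test–scan: parent, skip
          visit notify (parent test)
            notify–test: parent, skip
          visit sign (parent test)
            sign–test: parent, skip
        scan–link: parent, skip
        visit fetch (parent scan)
          fetch–scan: parent, skip
      link–deploy: parent, skip
    visit merge (parent deploy)
      merge–deploy: parent, skip
    visit pack (parent deploy)
      pack–deploy: parent, skip
      visit index (parent pack)
        index–pack: parent, skip
    deploy–clean: parent, skip
visit render (parent –)
No non-parent visited neighbor found — the graph is a forest.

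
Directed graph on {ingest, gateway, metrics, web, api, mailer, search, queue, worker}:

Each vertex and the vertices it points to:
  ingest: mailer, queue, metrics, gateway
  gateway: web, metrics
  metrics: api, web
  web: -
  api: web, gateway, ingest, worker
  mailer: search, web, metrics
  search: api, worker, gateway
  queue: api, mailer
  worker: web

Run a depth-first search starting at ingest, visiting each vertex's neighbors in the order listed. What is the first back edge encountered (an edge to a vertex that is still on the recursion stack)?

metrics→api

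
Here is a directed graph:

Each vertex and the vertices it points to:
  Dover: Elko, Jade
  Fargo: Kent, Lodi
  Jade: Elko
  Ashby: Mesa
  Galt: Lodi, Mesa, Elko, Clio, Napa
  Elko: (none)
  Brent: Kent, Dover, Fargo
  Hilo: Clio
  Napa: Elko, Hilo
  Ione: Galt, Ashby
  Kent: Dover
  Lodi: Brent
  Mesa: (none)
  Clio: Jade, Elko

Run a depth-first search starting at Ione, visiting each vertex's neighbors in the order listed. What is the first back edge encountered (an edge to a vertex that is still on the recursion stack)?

Fargo→Lodi

DFS from Ione (visiting each vertex's neighbors in the order listed); mark gray on enter, black on exit:
Ione gray
  Galt gray
    Lodi gray
      Brent gray
        Kent gray
          Dover gray
            Elko gray
            Elko black
            Jade gray
              Jade→Elko: Elko black — skip
            Jade black
          Dover black
        Kent black
        Brent→Dover: Dover black — skip
        Fargo gray
          Fargo→Kent: Kent black — skip
          Fargo→Lodi: Lodi is gray → back edge
First back edge: Fargo → Lodi.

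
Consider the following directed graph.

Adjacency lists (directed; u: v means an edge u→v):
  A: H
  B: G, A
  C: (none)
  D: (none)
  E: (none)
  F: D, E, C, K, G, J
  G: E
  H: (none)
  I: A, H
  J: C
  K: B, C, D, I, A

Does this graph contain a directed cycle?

No

DFS with white/gray/black marking, starting from K:
K gray
  B gray
    G gray
      E gray
      E black
    G black
    A gray
      H gray
      H black
    A black
  B black
  C gray
  C black
  D gray
  D black
  I gray
    I→A: A black — skip
    I→H: H black — skip
  I black
  K→A: A black — skip
K black
F gray
  F→D: D black — skip
  F→E: E black — skip
  F→C: C black — skip
  F→K: K black — skip
  F→G: G black — skip
  J gray
    J→C: C black — skip
  J black
F black
Every edge goes to a white or black vertex — no back edge, so the graph is acyclic.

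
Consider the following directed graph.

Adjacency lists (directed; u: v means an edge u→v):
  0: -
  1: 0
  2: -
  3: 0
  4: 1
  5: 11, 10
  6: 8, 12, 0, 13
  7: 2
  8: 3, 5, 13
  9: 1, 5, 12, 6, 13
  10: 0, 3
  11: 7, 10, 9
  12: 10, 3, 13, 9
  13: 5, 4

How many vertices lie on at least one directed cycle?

7

A vertex is on a directed cycle iff it belongs to a strongly connected component of size ≥ 2 (or has a self-loop).
The vertices on cycles are {5, 6, 8, 9, 11, 12, 13} — 7 in total.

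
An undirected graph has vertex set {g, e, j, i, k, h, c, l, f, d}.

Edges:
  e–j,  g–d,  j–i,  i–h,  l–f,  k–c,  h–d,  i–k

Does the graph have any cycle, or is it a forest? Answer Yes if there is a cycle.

No

DFS, tracking each vertex's parent; an edge to a visited non-parent vertex closes a cycle.
Start from l:
visit l (parent –)
  visit f (parent l)
    f–l: parent, skip
visit g (parent –)
  visit d (parent g)
    visit h (parent d)
      h–d: parent, skip
      visit i (parent h)
        i–h: parent, skip
        visit k (parent i)
          visit c (parent k)
            c–k: parent, skip
          k–i: parent, skip
        visit j (parent i)
          visit e (parent j)
            e–j: parent, skip
          j–i: parent, skip
    d–g: parent, skip
No non-parent visited neighbor found — the graph is a forest.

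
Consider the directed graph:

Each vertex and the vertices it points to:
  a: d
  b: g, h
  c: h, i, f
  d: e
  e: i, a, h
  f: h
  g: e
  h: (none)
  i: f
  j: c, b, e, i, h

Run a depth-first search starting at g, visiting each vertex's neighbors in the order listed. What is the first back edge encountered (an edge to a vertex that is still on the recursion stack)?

d->e

DFS from g (visiting each vertex's neighbors in the order listed); mark gray on enter, black on exit:
g gray
  e gray
    i gray
      f gray
        h gray
        h black
      f black
    i black
    a gray
      d gray
        d→e: e is gray → back edge
First back edge: d → e.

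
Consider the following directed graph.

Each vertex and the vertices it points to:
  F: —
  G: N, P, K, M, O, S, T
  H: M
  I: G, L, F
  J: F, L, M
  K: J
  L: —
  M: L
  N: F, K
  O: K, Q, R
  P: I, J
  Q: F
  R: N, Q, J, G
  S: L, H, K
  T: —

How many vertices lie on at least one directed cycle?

A vertex is on a directed cycle iff it belongs to a strongly connected component of size ≥ 2 (or has a self-loop).
The vertices on cycles are {G, I, O, P, R} — 5 in total.

5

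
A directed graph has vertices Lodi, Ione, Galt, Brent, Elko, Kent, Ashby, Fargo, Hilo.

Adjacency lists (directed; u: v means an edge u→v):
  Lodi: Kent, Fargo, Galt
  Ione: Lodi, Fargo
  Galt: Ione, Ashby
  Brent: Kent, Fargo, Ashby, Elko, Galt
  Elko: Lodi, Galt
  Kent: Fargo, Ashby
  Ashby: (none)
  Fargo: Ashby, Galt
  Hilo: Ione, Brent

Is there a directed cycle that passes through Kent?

Yes

Kent is on a cycle iff Kent can reach itself via ≥1 edge.
Kent → Fargo → Galt → Ione → Lodi → Kent — yes.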